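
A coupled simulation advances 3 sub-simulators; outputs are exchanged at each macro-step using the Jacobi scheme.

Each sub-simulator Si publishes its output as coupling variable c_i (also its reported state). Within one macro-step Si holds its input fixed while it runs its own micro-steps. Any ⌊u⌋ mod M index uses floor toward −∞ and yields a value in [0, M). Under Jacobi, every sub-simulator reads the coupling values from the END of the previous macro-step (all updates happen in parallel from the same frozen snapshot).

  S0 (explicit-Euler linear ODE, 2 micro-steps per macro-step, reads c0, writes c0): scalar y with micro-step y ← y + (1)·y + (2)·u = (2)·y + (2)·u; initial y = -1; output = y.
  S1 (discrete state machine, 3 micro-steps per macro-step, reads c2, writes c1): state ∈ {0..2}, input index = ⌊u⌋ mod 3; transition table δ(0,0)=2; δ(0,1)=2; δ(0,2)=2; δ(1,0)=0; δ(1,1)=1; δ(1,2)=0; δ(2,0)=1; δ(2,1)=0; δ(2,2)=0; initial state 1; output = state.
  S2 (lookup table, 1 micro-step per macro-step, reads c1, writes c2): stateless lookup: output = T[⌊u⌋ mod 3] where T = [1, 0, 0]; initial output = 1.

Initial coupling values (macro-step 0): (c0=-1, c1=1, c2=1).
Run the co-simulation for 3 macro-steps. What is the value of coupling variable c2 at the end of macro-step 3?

c2 at macro-step 3 = 0

macro 1: S0 reads c0=-1 → after 2×micro: -10; S1 reads c2=1 → after 3×micro: 1; S2 reads c1=1 → after 1×micro: 0 ⇒ (c0=-10, c1=1, c2=0)
macro 2: S0 reads c0=-10 → after 2×micro: -100; S1 reads c2=0 → after 3×micro: 1; S2 reads c1=1 → after 1×micro: 0 ⇒ (c0=-100, c1=1, c2=0)
macro 3: S0 reads c0=-100 → after 2×micro: -1000; S1 reads c2=0 → after 3×micro: 1; S2 reads c1=1 → after 1×micro: 0 ⇒ (c0=-1000, c1=1, c2=0)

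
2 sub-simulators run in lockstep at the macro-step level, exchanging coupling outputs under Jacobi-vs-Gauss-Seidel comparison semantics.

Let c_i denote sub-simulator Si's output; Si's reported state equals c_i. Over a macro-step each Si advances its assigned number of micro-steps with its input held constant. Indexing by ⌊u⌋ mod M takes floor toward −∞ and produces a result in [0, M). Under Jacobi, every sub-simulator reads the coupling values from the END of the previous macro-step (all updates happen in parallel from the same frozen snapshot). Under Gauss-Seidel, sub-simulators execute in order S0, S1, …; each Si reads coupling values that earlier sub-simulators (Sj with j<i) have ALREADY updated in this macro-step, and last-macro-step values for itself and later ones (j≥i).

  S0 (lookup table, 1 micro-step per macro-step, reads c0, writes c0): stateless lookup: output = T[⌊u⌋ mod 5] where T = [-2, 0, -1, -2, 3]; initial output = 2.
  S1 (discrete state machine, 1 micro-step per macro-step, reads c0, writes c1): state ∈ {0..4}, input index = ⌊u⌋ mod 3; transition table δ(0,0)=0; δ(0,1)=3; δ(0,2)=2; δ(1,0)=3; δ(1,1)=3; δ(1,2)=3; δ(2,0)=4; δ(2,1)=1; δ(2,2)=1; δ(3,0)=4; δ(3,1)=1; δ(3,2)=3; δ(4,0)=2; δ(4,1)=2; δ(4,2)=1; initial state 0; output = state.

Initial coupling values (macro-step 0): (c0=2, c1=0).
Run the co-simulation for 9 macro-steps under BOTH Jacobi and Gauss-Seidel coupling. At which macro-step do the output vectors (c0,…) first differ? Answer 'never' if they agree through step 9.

first divergence at macro-step: 2

[Jacobi] macro 1: S0 reads c0=2 → after 1×micro: -1; S1 reads c0=2 → after 1×micro: 2 ⇒ (c0=-1, c1=2)
[Jacobi] macro 2: S0 reads c0=-1 → after 1×micro: 3; S1 reads c0=-1 → after 1×micro: 1 ⇒ (c0=3, c1=1)
[Jacobi] macro 3: S0 reads c0=3 → after 1×micro: -2; S1 reads c0=3 → after 1×micro: 3 ⇒ (c0=-2, c1=3)
[Jacobi] macro 4: S0 reads c0=-2 → after 1×micro: -2; S1 reads c0=-2 → after 1×micro: 1 ⇒ (c0=-2, c1=1)
[Jacobi] macro 5: S0 reads c0=-2 → after 1×micro: -2; S1 reads c0=-2 → after 1×micro: 3 ⇒ (c0=-2, c1=3)
[Jacobi] macro 6: S0 reads c0=-2 → after 1×micro: -2; S1 reads c0=-2 → after 1×micro: 1 ⇒ (c0=-2, c1=1)
[Jacobi] macro 7: S0 reads c0=-2 → after 1×micro: -2; S1 reads c0=-2 → after 1×micro: 3 ⇒ (c0=-2, c1=3)
[Jacobi] macro 8: S0 reads c0=-2 → after 1×micro: -2; S1 reads c0=-2 → after 1×micro: 1 ⇒ (c0=-2, c1=1)
[Jacobi] macro 9: S0 reads c0=-2 → after 1×micro: -2; S1 reads c0=-2 → after 1×micro: 3 ⇒ (c0=-2, c1=3)
[Gauss-Seidel] macro 1: S0 reads c0=2 → after 1×micro: -1; S1 reads c0=-1 → after 1×micro: 2 ⇒ (c0=-1, c1=2)
[Gauss-Seidel] macro 2: S0 reads c0=-1 → after 1×micro: 3; S1 reads c0=3 → after 1×micro: 4 ⇒ (c0=3, c1=4)
[Gauss-Seidel] macro 3: S0 reads c0=3 → after 1×micro: -2; S1 reads c0=-2 → after 1×micro: 2 ⇒ (c0=-2, c1=2)
[Gauss-Seidel] macro 4: S0 reads c0=-2 → after 1×micro: -2; S1 reads c0=-2 → after 1×micro: 1 ⇒ (c0=-2, c1=1)
[Gauss-Seidel] macro 5: S0 reads c0=-2 → after 1×micro: -2; S1 reads c0=-2 → after 1×micro: 3 ⇒ (c0=-2, c1=3)
[Gauss-Seidel] macro 6: S0 reads c0=-2 → after 1×micro: -2; S1 reads c0=-2 → after 1×micro: 1 ⇒ (c0=-2, c1=1)
[Gauss-Seidel] macro 7: S0 reads c0=-2 → after 1×micro: -2; S1 reads c0=-2 → after 1×micro: 3 ⇒ (c0=-2, c1=3)
[Gauss-Seidel] macro 8: S0 reads c0=-2 → after 1×micro: -2; S1 reads c0=-2 → after 1×micro: 1 ⇒ (c0=-2, c1=1)
[Gauss-Seidel] macro 9: S0 reads c0=-2 → after 1×micro: -2; S1 reads c0=-2 → after 1×micro: 3 ⇒ (c0=-2, c1=3)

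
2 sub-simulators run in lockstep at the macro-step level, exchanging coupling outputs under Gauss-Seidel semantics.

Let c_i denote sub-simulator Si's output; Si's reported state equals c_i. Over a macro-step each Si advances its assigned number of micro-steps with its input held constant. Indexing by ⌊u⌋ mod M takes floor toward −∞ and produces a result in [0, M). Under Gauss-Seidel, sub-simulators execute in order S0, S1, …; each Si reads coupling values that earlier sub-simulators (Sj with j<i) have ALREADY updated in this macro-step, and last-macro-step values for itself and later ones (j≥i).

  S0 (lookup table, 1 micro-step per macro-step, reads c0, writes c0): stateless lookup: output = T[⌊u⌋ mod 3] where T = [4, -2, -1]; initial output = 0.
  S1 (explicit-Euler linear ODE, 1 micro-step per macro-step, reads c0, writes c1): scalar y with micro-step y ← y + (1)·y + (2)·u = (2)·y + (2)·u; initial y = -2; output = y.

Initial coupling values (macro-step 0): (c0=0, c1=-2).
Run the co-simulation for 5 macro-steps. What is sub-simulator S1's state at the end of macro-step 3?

S1 state at macro-step 3 = 4

macro 1: S0 reads c0=0 → after 1×micro: 4; S1 reads c0=4 → after 1×micro: 4 ⇒ (c0=4, c1=4)
macro 2: S0 reads c0=4 → after 1×micro: -2; S1 reads c0=-2 → after 1×micro: 4 ⇒ (c0=-2, c1=4)
macro 3: S0 reads c0=-2 → after 1×micro: -2; S1 reads c0=-2 → after 1×micro: 4 ⇒ (c0=-2, c1=4)
macro 4: S0 reads c0=-2 → after 1×micro: -2; S1 reads c0=-2 → after 1×micro: 4 ⇒ (c0=-2, c1=4)
macro 5: S0 reads c0=-2 → after 1×micro: -2; S1 reads c0=-2 → after 1×micro: 4 ⇒ (c0=-2, c1=4)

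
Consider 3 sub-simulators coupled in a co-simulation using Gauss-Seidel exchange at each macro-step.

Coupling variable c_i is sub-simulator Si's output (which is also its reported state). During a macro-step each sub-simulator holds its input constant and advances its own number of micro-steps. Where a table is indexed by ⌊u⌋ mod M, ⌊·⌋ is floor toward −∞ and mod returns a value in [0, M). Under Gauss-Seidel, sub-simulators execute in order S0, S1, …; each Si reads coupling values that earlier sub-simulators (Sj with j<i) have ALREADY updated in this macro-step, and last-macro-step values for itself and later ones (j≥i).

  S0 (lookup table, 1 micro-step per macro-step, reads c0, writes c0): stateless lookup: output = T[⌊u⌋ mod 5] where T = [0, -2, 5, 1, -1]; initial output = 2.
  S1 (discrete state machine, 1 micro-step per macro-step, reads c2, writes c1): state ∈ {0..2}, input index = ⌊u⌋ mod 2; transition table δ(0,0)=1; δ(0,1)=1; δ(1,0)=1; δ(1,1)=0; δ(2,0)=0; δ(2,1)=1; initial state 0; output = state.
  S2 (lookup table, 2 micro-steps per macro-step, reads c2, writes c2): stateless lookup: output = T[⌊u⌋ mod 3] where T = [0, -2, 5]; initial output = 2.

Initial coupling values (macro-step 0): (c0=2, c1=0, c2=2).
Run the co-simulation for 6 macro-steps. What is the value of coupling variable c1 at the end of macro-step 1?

macro 1: S0 reads c0=2 → after 1×micro: 5; S1 reads c2=2 → after 1×micro: 1; S2 reads c2=2 → after 2×micro: 5 ⇒ (c0=5, c1=1, c2=5)
macro 2: S0 reads c0=5 → after 1×micro: 0; S1 reads c2=5 → after 1×micro: 0; S2 reads c2=5 → after 2×micro: 5 ⇒ (c0=0, c1=0, c2=5)
macro 3: S0 reads c0=0 → after 1×micro: 0; S1 reads c2=5 → after 1×micro: 1; S2 reads c2=5 → after 2×micro: 5 ⇒ (c0=0, c1=1, c2=5)
macro 4: S0 reads c0=0 → after 1×micro: 0; S1 reads c2=5 → after 1×micro: 0; S2 reads c2=5 → after 2×micro: 5 ⇒ (c0=0, c1=0, c2=5)
macro 5: S0 reads c0=0 → after 1×micro: 0; S1 reads c2=5 → after 1×micro: 1; S2 reads c2=5 → after 2×micro: 5 ⇒ (c0=0, c1=1, c2=5)
macro 6: S0 reads c0=0 → after 1×micro: 0; S1 reads c2=5 → after 1×micro: 0; S2 reads c2=5 → after 2×micro: 5 ⇒ (c0=0, c1=0, c2=5)

c1 at macro-step 1 = 1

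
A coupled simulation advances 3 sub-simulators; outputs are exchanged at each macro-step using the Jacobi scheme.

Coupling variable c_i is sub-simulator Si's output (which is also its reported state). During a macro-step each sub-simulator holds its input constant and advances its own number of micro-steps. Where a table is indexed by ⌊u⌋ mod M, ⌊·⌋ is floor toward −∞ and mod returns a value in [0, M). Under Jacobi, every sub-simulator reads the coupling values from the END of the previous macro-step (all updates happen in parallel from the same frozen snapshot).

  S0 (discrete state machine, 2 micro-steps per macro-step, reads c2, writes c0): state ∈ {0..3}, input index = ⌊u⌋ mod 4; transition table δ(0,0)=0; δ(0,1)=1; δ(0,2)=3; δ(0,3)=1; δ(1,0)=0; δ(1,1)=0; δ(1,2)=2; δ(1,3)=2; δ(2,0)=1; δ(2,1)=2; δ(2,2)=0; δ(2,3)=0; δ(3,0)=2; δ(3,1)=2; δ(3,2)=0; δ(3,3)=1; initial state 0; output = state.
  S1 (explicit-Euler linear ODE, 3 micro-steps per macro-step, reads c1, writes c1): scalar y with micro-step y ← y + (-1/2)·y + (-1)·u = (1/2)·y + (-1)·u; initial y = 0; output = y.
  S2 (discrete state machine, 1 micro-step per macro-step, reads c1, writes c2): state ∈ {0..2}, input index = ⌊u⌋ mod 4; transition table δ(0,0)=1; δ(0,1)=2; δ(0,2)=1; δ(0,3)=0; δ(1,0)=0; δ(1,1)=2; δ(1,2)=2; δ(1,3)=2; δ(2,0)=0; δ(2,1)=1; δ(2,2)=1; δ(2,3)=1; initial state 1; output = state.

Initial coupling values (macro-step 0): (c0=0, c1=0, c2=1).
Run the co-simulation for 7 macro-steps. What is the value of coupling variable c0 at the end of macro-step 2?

macro 1: S0 reads c2=1 → after 2×micro: 0; S1 reads c1=0 → after 3×micro: 0; S2 reads c1=0 → after 1×micro: 0 ⇒ (c0=0, c1=0, c2=0)
macro 2: S0 reads c2=0 → after 2×micro: 0; S1 reads c1=0 → after 3×micro: 0; S2 reads c1=0 → after 1×micro: 1 ⇒ (c0=0, c1=0, c2=1)
macro 3: S0 reads c2=1 → after 2×micro: 0; S1 reads c1=0 → after 3×micro: 0; S2 reads c1=0 → after 1×micro: 0 ⇒ (c0=0, c1=0, c2=0)
macro 4: S0 reads c2=0 → after 2×micro: 0; S1 reads c1=0 → after 3×micro: 0; S2 reads c1=0 → after 1×micro: 1 ⇒ (c0=0, c1=0, c2=1)
macro 5: S0 reads c2=1 → after 2×micro: 0; S1 reads c1=0 → after 3×micro: 0; S2 reads c1=0 → after 1×micro: 0 ⇒ (c0=0, c1=0, c2=0)
macro 6: S0 reads c2=0 → after 2×micro: 0; S1 reads c1=0 → after 3×micro: 0; S2 reads c1=0 → after 1×micro: 1 ⇒ (c0=0, c1=0, c2=1)
macro 7: S0 reads c2=1 → after 2×micro: 0; S1 reads c1=0 → after 3×micro: 0; S2 reads c1=0 → after 1×micro: 0 ⇒ (c0=0, c1=0, c2=0)

c0 at macro-step 2 = 0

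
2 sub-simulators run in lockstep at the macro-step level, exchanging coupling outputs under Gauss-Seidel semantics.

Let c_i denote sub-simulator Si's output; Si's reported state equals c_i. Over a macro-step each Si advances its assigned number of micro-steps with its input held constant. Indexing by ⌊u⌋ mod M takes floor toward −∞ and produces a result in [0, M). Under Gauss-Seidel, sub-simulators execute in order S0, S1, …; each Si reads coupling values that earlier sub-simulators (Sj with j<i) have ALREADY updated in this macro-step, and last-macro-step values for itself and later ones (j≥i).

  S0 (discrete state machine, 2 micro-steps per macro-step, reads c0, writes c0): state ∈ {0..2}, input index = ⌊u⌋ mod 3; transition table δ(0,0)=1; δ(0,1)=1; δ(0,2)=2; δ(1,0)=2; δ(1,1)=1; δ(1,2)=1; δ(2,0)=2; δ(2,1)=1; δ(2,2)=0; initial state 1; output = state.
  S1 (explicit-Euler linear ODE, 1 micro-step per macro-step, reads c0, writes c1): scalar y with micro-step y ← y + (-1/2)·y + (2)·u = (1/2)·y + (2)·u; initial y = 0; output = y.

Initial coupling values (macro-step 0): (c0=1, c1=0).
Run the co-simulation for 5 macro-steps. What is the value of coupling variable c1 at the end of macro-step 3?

macro 1: S0 reads c0=1 → after 2×micro: 1; S1 reads c0=1 → after 1×micro: 2 ⇒ (c0=1, c1=2)
macro 2: S0 reads c0=1 → after 2×micro: 1; S1 reads c0=1 → after 1×micro: 3 ⇒ (c0=1, c1=3)
macro 3: S0 reads c0=1 → after 2×micro: 1; S1 reads c0=1 → after 1×micro: 7/2 ⇒ (c0=1, c1=7/2)
macro 4: S0 reads c0=1 → after 2×micro: 1; S1 reads c0=1 → after 1×micro: 15/4 ⇒ (c0=1, c1=15/4)
macro 5: S0 reads c0=1 → after 2×micro: 1; S1 reads c0=1 → after 1×micro: 31/8 ⇒ (c0=1, c1=31/8)

c1 at macro-step 3 = 7/2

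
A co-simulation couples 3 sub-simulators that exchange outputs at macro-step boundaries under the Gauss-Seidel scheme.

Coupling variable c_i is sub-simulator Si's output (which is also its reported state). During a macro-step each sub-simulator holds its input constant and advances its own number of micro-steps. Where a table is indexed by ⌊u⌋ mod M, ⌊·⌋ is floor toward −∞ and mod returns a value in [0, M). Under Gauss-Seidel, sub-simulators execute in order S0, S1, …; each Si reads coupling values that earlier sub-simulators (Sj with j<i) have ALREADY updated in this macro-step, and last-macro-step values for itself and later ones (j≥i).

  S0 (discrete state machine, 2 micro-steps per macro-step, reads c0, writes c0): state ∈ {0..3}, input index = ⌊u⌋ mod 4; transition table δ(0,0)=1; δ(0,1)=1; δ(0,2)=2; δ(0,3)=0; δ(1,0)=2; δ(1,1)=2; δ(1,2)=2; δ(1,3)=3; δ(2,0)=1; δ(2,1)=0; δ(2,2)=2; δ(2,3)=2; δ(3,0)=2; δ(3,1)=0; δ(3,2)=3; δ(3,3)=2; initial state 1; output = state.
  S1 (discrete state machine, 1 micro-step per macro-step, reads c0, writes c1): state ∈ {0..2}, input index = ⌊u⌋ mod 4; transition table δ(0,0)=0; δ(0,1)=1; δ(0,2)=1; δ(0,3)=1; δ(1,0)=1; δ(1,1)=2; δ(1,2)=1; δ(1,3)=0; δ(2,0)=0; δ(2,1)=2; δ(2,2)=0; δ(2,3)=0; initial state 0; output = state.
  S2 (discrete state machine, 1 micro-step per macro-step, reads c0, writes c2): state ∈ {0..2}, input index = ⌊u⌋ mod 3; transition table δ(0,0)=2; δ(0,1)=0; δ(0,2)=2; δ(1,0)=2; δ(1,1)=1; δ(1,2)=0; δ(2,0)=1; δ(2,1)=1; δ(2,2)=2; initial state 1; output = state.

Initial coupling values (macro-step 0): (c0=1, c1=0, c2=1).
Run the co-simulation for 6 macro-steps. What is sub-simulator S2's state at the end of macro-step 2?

S2 state at macro-step 2 = 2

macro 1: S0 reads c0=1 → after 2×micro: 0; S1 reads c0=0 → after 1×micro: 0; S2 reads c0=0 → after 1×micro: 2 ⇒ (c0=0, c1=0, c2=2)
macro 2: S0 reads c0=0 → after 2×micro: 2; S1 reads c0=2 → after 1×micro: 1; S2 reads c0=2 → after 1×micro: 2 ⇒ (c0=2, c1=1, c2=2)
macro 3: S0 reads c0=2 → after 2×micro: 2; S1 reads c0=2 → after 1×micro: 1; S2 reads c0=2 → after 1×micro: 2 ⇒ (c0=2, c1=1, c2=2)
macro 4: S0 reads c0=2 → after 2×micro: 2; S1 reads c0=2 → after 1×micro: 1; S2 reads c0=2 → after 1×micro: 2 ⇒ (c0=2, c1=1, c2=2)
macro 5: S0 reads c0=2 → after 2×micro: 2; S1 reads c0=2 → after 1×micro: 1; S2 reads c0=2 → after 1×micro: 2 ⇒ (c0=2, c1=1, c2=2)
macro 6: S0 reads c0=2 → after 2×micro: 2; S1 reads c0=2 → after 1×micro: 1; S2 reads c0=2 → after 1×micro: 2 ⇒ (c0=2, c1=1, c2=2)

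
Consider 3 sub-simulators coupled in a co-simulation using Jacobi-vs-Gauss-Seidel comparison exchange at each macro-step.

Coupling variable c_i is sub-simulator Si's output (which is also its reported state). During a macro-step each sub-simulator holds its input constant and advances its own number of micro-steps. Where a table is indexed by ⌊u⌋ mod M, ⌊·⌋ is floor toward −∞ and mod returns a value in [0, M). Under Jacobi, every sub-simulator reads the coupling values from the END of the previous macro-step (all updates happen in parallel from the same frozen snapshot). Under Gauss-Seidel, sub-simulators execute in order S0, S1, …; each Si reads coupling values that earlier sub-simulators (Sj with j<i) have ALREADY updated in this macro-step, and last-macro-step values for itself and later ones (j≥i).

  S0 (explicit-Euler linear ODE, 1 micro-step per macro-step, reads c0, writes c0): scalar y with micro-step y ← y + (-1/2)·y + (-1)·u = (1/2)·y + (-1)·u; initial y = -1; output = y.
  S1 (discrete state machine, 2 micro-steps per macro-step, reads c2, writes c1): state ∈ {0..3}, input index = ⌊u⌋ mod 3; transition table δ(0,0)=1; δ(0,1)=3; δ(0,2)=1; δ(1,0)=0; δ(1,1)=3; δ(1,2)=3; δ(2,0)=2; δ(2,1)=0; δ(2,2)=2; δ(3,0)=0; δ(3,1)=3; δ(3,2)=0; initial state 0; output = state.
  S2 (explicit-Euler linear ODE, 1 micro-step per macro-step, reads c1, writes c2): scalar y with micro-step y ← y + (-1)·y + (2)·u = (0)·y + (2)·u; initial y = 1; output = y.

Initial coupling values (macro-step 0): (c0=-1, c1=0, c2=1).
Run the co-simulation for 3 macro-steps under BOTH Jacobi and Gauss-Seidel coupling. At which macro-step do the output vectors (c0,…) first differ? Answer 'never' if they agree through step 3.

[Jacobi] macro 1: S0 reads c0=-1 → after 1×micro: 1/2; S1 reads c2=1 → after 2×micro: 3; S2 reads c1=0 → after 1×micro: 0 ⇒ (c0=1/2, c1=3, c2=0)
[Jacobi] macro 2: S0 reads c0=1/2 → after 1×micro: -1/4; S1 reads c2=0 → after 2×micro: 1; S2 reads c1=3 → after 1×micro: 6 ⇒ (c0=-1/4, c1=1, c2=6)
[Jacobi] macro 3: S0 reads c0=-1/4 → after 1×micro: 1/8; S1 reads c2=6 → after 2×micro: 1; S2 reads c1=1 → after 1×micro: 2 ⇒ (c0=1/8, c1=1, c2=2)
[Gauss-Seidel] macro 1: S0 reads c0=-1 → after 1×micro: 1/2; S1 reads c2=1 → after 2×micro: 3; S2 reads c1=3 → after 1×micro: 6 ⇒ (c0=1/2, c1=3, c2=6)
[Gauss-Seidel] macro 2: S0 reads c0=1/2 → after 1×micro: -1/4; S1 reads c2=6 → after 2×micro: 1; S2 reads c1=1 → after 1×micro: 2 ⇒ (c0=-1/4, c1=1, c2=2)
[Gauss-Seidel] macro 3: S0 reads c0=-1/4 → after 1×micro: 1/8; S1 reads c2=2 → after 2×micro: 0; S2 reads c1=0 → after 1×micro: 0 ⇒ (c0=1/8, c1=0, c2=0)

first divergence at macro-step: 1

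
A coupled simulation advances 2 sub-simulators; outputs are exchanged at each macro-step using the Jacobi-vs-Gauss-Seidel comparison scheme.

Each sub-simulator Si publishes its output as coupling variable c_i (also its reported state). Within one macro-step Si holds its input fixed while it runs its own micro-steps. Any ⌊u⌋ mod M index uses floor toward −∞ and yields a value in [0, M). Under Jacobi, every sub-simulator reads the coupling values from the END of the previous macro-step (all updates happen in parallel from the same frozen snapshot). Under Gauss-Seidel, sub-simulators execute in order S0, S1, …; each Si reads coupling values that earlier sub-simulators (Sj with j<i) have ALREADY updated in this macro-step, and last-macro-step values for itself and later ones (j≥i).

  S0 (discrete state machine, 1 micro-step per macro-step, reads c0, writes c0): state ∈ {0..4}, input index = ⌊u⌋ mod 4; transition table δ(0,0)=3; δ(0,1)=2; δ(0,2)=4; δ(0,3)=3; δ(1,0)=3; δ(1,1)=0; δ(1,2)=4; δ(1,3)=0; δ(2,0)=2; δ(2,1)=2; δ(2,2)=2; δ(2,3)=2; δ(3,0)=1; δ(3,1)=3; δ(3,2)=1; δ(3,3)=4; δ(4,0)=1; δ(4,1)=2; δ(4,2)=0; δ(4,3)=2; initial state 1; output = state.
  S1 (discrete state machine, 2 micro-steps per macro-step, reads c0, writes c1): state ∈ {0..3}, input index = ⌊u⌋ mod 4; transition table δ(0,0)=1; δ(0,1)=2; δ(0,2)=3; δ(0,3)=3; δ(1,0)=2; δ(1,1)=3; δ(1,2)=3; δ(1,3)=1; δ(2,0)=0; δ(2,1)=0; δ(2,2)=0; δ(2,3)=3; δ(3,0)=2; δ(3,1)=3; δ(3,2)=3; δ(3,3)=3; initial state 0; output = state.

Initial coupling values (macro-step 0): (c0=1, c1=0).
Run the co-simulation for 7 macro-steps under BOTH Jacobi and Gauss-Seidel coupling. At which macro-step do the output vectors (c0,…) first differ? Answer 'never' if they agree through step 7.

[Jacobi] macro 1: S0 reads c0=1 → after 1×micro: 0; S1 reads c0=1 → after 2×micro: 0 ⇒ (c0=0, c1=0)
[Jacobi] macro 2: S0 reads c0=0 → after 1×micro: 3; S1 reads c0=0 → after 2×micro: 2 ⇒ (c0=3, c1=2)
[Jacobi] macro 3: S0 reads c0=3 → after 1×micro: 4; S1 reads c0=3 → after 2×micro: 3 ⇒ (c0=4, c1=3)
[Jacobi] macro 4: S0 reads c0=4 → after 1×micro: 1; S1 reads c0=4 → after 2×micro: 0 ⇒ (c0=1, c1=0)
[Jacobi] macro 5: S0 reads c0=1 → after 1×micro: 0; S1 reads c0=1 → after 2×micro: 0 ⇒ (c0=0, c1=0)
[Jacobi] macro 6: S0 reads c0=0 → after 1×micro: 3; S1 reads c0=0 → after 2×micro: 2 ⇒ (c0=3, c1=2)
[Jacobi] macro 7: S0 reads c0=3 → after 1×micro: 4; S1 reads c0=3 → after 2×micro: 3 ⇒ (c0=4, c1=3)
[Gauss-Seidel] macro 1: S0 reads c0=1 → after 1×micro: 0; S1 reads c0=0 → after 2×micro: 2 ⇒ (c0=0, c1=2)
[Gauss-Seidel] macro 2: S0 reads c0=0 → after 1×micro: 3; S1 reads c0=3 → after 2×micro: 3 ⇒ (c0=3, c1=3)
[Gauss-Seidel] macro 3: S0 reads c0=3 → after 1×micro: 4; S1 reads c0=4 → after 2×micro: 0 ⇒ (c0=4, c1=0)
[Gauss-Seidel] macro 4: S0 reads c0=4 → after 1×micro: 1; S1 reads c0=1 → after 2×micro: 0 ⇒ (c0=1, c1=0)
[Gauss-Seidel] macro 5: S0 reads c0=1 → after 1×micro: 0; S1 reads c0=0 → after 2×micro: 2 ⇒ (c0=0, c1=2)
[Gauss-Seidel] macro 6: S0 reads c0=0 → after 1×micro: 3; S1 reads c0=3 → after 2×micro: 3 ⇒ (c0=3, c1=3)
[Gauss-Seidel] macro 7: S0 reads c0=3 → after 1×micro: 4; S1 reads c0=4 → after 2×micro: 0 ⇒ (c0=4, c1=0)

first divergence at macro-step: 1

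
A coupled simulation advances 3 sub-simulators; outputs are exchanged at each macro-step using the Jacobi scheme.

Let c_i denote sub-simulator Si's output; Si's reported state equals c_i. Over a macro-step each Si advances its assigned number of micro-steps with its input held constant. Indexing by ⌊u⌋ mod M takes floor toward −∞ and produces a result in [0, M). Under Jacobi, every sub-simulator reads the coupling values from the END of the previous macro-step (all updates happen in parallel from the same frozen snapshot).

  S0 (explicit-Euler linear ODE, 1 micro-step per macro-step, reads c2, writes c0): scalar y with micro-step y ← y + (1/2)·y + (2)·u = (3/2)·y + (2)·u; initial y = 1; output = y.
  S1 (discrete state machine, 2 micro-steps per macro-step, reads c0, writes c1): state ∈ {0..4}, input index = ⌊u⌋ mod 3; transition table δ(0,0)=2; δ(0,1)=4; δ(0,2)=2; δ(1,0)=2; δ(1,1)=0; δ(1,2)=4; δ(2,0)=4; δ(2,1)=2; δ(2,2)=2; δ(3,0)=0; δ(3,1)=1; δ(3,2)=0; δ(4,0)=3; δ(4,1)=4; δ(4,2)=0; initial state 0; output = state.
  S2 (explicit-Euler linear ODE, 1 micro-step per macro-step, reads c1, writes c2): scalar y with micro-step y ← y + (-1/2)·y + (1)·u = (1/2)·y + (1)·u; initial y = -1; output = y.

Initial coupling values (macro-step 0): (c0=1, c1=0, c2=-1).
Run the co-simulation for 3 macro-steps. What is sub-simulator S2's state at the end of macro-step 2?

macro 1: S0 reads c2=-1 → after 1×micro: -1/2; S1 reads c0=1 → after 2×micro: 4; S2 reads c1=0 → after 1×micro: -1/2 ⇒ (c0=-1/2, c1=4, c2=-1/2)
macro 2: S0 reads c2=-1/2 → after 1×micro: -7/4; S1 reads c0=-1/2 → after 2×micro: 2; S2 reads c1=4 → after 1×micro: 15/4 ⇒ (c0=-7/4, c1=2, c2=15/4)
macro 3: S0 reads c2=15/4 → after 1×micro: 39/8; S1 reads c0=-7/4 → after 2×micro: 2; S2 reads c1=2 → after 1×micro: 31/8 ⇒ (c0=39/8, c1=2, c2=31/8)

S2 state at macro-step 2 = 15/4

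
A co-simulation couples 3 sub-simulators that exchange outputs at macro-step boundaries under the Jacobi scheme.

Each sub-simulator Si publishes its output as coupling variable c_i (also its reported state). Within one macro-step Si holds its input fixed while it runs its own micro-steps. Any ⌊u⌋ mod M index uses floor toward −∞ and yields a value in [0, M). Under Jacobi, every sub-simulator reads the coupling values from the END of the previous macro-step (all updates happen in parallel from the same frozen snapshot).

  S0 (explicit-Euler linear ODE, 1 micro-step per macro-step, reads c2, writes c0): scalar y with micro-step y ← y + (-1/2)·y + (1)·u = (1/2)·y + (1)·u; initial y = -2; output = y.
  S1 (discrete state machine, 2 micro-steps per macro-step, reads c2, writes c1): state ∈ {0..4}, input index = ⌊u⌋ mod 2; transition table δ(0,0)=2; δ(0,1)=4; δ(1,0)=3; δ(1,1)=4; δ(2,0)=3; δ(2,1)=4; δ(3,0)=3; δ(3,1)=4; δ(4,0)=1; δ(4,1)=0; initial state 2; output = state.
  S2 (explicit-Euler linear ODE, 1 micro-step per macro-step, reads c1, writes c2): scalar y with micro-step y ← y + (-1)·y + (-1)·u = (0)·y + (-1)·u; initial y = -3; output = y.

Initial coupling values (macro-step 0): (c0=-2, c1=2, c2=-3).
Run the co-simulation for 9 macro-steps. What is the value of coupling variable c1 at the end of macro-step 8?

macro 1: S0 reads c2=-3 → after 1×micro: -4; S1 reads c2=-3 → after 2×micro: 0; S2 reads c1=2 → after 1×micro: -2 ⇒ (c0=-4, c1=0, c2=-2)
macro 2: S0 reads c2=-2 → after 1×micro: -4; S1 reads c2=-2 → after 2×micro: 3; S2 reads c1=0 → after 1×micro: 0 ⇒ (c0=-4, c1=3, c2=0)
macro 3: S0 reads c2=0 → after 1×micro: -2; S1 reads c2=0 → after 2×micro: 3; S2 reads c1=3 → after 1×micro: -3 ⇒ (c0=-2, c1=3, c2=-3)
macro 4: S0 reads c2=-3 → after 1×micro: -4; S1 reads c2=-3 → after 2×micro: 0; S2 reads c1=3 → after 1×micro: -3 ⇒ (c0=-4, c1=0, c2=-3)
macro 5: S0 reads c2=-3 → after 1×micro: -5; S1 reads c2=-3 → after 2×micro: 0; S2 reads c1=0 → after 1×micro: 0 ⇒ (c0=-5, c1=0, c2=0)
macro 6: S0 reads c2=0 → after 1×micro: -5/2; S1 reads c2=0 → after 2×micro: 3; S2 reads c1=0 → after 1×micro: 0 ⇒ (c0=-5/2, c1=3, c2=0)
macro 7: S0 reads c2=0 → after 1×micro: -5/4; S1 reads c2=0 → after 2×micro: 3; S2 reads c1=3 → after 1×micro: -3 ⇒ (c0=-5/4, c1=3, c2=-3)
macro 8: S0 reads c2=-3 → after 1×micro: -29/8; S1 reads c2=-3 → after 2×micro: 0; S2 reads c1=3 → after 1×micro: -3 ⇒ (c0=-29/8, c1=0, c2=-3)
macro 9: S0 reads c2=-3 → after 1×micro: -77/16; S1 reads c2=-3 → after 2×micro: 0; S2 reads c1=0 → after 1×micro: 0 ⇒ (c0=-77/16, c1=0, c2=0)

c1 at macro-step 8 = 0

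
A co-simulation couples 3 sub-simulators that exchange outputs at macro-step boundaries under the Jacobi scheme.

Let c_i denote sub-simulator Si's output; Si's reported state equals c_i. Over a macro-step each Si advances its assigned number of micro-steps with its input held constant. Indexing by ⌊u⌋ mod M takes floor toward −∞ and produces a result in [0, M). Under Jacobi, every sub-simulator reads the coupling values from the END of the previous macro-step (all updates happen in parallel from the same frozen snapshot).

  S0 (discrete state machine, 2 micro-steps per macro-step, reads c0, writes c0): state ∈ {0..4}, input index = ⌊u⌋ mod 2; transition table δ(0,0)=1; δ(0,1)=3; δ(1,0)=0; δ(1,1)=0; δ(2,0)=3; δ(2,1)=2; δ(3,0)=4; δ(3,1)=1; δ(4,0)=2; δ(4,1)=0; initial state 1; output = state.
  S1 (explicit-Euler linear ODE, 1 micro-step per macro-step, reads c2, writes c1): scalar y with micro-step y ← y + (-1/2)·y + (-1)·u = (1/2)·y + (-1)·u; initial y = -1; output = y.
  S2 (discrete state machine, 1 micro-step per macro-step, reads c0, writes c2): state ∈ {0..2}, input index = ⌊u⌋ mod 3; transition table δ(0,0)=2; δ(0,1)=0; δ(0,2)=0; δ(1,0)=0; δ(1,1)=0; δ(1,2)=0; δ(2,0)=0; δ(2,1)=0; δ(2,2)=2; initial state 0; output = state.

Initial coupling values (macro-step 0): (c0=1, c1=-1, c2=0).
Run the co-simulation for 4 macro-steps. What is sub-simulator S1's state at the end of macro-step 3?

macro 1: S0 reads c0=1 → after 2×micro: 3; S1 reads c2=0 → after 1×micro: -1/2; S2 reads c0=1 → after 1×micro: 0 ⇒ (c0=3, c1=-1/2, c2=0)
macro 2: S0 reads c0=3 → after 2×micro: 0; S1 reads c2=0 → after 1×micro: -1/4; S2 reads c0=3 → after 1×micro: 2 ⇒ (c0=0, c1=-1/4, c2=2)
macro 3: S0 reads c0=0 → after 2×micro: 0; S1 reads c2=2 → after 1×micro: -17/8; S2 reads c0=0 → after 1×micro: 0 ⇒ (c0=0, c1=-17/8, c2=0)
macro 4: S0 reads c0=0 → after 2×micro: 0; S1 reads c2=0 → after 1×micro: -17/16; S2 reads c0=0 → after 1×micro: 2 ⇒ (c0=0, c1=-17/16, c2=2)

S1 state at macro-step 3 = -17/8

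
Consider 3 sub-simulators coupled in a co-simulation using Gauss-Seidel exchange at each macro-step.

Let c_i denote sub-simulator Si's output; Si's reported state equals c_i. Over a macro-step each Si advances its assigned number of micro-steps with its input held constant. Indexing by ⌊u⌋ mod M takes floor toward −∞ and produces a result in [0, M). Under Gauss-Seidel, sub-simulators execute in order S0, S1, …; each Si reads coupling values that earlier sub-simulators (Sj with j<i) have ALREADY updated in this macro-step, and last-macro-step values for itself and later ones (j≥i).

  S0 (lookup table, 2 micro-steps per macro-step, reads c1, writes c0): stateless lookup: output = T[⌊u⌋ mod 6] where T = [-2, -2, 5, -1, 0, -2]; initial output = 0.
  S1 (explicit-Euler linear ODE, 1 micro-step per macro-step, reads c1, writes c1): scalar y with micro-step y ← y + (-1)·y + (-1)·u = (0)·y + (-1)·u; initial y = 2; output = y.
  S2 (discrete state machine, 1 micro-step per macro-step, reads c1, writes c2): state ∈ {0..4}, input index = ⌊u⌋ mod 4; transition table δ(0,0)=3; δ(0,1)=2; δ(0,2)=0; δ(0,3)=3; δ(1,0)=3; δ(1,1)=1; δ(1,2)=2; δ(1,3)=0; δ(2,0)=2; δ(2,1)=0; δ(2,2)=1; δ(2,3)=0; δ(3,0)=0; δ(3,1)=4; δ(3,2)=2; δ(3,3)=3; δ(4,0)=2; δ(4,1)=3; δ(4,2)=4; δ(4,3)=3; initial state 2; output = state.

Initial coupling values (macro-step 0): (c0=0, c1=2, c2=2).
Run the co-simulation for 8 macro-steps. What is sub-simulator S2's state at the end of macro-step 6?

S2 state at macro-step 6 = 2

macro 1: S0 reads c1=2 → after 2×micro: 5; S1 reads c1=2 → after 1×micro: -2; S2 reads c1=-2 → after 1×micro: 1 ⇒ (c0=5, c1=-2, c2=1)
macro 2: S0 reads c1=-2 → after 2×micro: 0; S1 reads c1=-2 → after 1×micro: 2; S2 reads c1=2 → after 1×micro: 2 ⇒ (c0=0, c1=2, c2=2)
macro 3: S0 reads c1=2 → after 2×micro: 5; S1 reads c1=2 → after 1×micro: -2; S2 reads c1=-2 → after 1×micro: 1 ⇒ (c0=5, c1=-2, c2=1)
macro 4: S0 reads c1=-2 → after 2×micro: 0; S1 reads c1=-2 → after 1×micro: 2; S2 reads c1=2 → after 1×micro: 2 ⇒ (c0=0, c1=2, c2=2)
macro 5: S0 reads c1=2 → after 2×micro: 5; S1 reads c1=2 → after 1×micro: -2; S2 reads c1=-2 → after 1×micro: 1 ⇒ (c0=5, c1=-2, c2=1)
macro 6: S0 reads c1=-2 → after 2×micro: 0; S1 reads c1=-2 → after 1×micro: 2; S2 reads c1=2 → after 1×micro: 2 ⇒ (c0=0, c1=2, c2=2)
macro 7: S0 reads c1=2 → after 2×micro: 5; S1 reads c1=2 → after 1×micro: -2; S2 reads c1=-2 → after 1×micro: 1 ⇒ (c0=5, c1=-2, c2=1)
macro 8: S0 reads c1=-2 → after 2×micro: 0; S1 reads c1=-2 → after 1×micro: 2; S2 reads c1=2 → after 1×micro: 2 ⇒ (c0=0, c1=2, c2=2)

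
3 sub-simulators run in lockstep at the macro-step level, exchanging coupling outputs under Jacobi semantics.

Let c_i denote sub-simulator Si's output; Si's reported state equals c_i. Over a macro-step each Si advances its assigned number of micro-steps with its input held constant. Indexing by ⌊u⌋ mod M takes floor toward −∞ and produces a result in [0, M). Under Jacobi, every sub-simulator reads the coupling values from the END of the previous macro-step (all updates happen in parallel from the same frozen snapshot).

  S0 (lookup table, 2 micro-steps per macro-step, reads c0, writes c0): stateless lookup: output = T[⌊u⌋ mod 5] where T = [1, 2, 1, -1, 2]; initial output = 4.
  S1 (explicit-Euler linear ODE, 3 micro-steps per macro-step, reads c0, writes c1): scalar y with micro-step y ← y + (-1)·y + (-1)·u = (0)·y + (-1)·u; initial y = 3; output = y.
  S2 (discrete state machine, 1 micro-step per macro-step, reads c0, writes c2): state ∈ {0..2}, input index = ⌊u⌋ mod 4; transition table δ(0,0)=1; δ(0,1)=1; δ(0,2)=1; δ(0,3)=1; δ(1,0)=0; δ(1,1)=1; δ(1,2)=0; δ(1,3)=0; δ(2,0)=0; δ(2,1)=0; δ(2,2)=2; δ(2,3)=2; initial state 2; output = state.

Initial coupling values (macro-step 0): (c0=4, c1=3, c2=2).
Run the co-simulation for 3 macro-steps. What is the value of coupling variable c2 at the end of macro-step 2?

macro 1: S0 reads c0=4 → after 2×micro: 2; S1 reads c0=4 → after 3×micro: -4; S2 reads c0=4 → after 1×micro: 0 ⇒ (c0=2, c1=-4, c2=0)
macro 2: S0 reads c0=2 → after 2×micro: 1; S1 reads c0=2 → after 3×micro: -2; S2 reads c0=2 → after 1×micro: 1 ⇒ (c0=1, c1=-2, c2=1)
macro 3: S0 reads c0=1 → after 2×micro: 2; S1 reads c0=1 → after 3×micro: -1; S2 reads c0=1 → after 1×micro: 1 ⇒ (c0=2, c1=-1, c2=1)

c2 at macro-step 2 = 1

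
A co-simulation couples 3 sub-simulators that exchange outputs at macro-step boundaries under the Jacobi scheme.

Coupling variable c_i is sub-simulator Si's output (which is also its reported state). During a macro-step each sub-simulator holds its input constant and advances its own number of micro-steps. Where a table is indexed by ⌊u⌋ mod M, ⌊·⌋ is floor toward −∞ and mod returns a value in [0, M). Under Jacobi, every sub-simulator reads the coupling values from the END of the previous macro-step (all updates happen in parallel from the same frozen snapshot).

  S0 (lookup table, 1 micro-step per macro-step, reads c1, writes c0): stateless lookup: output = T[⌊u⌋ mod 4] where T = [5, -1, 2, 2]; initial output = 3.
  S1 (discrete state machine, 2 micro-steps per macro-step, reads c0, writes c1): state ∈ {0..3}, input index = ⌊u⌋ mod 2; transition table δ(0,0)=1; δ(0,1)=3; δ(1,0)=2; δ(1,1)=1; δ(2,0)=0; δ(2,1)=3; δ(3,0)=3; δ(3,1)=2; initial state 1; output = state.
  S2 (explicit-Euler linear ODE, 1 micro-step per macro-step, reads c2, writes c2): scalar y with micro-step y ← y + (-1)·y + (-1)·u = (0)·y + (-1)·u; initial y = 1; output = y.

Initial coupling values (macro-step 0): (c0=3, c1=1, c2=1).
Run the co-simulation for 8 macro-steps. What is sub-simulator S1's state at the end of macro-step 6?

S1 state at macro-step 6 = 1

macro 1: S0 reads c1=1 → after 1×micro: -1; S1 reads c0=3 → after 2×micro: 1; S2 reads c2=1 → after 1×micro: -1 ⇒ (c0=-1, c1=1, c2=-1)
macro 2: S0 reads c1=1 → after 1×micro: -1; S1 reads c0=-1 → after 2×micro: 1; S2 reads c2=-1 → after 1×micro: 1 ⇒ (c0=-1, c1=1, c2=1)
macro 3: S0 reads c1=1 → after 1×micro: -1; S1 reads c0=-1 → after 2×micro: 1; S2 reads c2=1 → after 1×micro: -1 ⇒ (c0=-1, c1=1, c2=-1)
macro 4: S0 reads c1=1 → after 1×micro: -1; S1 reads c0=-1 → after 2×micro: 1; S2 reads c2=-1 → after 1×micro: 1 ⇒ (c0=-1, c1=1, c2=1)
macro 5: S0 reads c1=1 → after 1×micro: -1; S1 reads c0=-1 → after 2×micro: 1; S2 reads c2=1 → after 1×micro: -1 ⇒ (c0=-1, c1=1, c2=-1)
macro 6: S0 reads c1=1 → after 1×micro: -1; S1 reads c0=-1 → after 2×micro: 1; S2 reads c2=-1 → after 1×micro: 1 ⇒ (c0=-1, c1=1, c2=1)
macro 7: S0 reads c1=1 → after 1×micro: -1; S1 reads c0=-1 → after 2×micro: 1; S2 reads c2=1 → after 1×micro: -1 ⇒ (c0=-1, c1=1, c2=-1)
macro 8: S0 reads c1=1 → after 1×micro: -1; S1 reads c0=-1 → after 2×micro: 1; S2 reads c2=-1 → after 1×micro: 1 ⇒ (c0=-1, c1=1, c2=1)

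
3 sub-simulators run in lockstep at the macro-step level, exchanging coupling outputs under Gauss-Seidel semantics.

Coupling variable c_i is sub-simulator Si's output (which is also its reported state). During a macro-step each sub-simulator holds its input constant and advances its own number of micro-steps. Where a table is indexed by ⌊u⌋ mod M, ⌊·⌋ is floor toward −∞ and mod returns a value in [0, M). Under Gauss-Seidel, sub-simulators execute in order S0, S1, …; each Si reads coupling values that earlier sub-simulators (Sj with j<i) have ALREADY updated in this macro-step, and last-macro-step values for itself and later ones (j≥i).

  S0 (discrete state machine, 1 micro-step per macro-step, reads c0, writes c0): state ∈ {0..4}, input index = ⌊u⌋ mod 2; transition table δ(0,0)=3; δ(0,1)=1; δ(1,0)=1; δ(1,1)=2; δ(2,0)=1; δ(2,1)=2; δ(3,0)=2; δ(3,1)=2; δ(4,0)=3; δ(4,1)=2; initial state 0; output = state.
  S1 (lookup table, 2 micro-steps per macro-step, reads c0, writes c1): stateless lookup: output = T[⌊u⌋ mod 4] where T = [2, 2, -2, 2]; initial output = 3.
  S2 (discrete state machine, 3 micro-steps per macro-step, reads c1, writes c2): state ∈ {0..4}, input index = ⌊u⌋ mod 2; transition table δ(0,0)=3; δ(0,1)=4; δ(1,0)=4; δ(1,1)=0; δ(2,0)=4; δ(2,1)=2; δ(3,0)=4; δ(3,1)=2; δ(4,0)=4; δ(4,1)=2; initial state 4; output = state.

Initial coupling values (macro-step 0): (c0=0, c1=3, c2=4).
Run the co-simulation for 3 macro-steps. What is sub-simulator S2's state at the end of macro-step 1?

macro 1: S0 reads c0=0 → after 1×micro: 3; S1 reads c0=3 → after 2×micro: 2; S2 reads c1=2 → after 3×micro: 4 ⇒ (c0=3, c1=2, c2=4)
macro 2: S0 reads c0=3 → after 1×micro: 2; S1 reads c0=2 → after 2×micro: -2; S2 reads c1=-2 → after 3×micro: 4 ⇒ (c0=2, c1=-2, c2=4)
macro 3: S0 reads c0=2 → after 1×micro: 1; S1 reads c0=1 → after 2×micro: 2; S2 reads c1=2 → after 3×micro: 4 ⇒ (c0=1, c1=2, c2=4)

S2 state at macro-step 1 = 4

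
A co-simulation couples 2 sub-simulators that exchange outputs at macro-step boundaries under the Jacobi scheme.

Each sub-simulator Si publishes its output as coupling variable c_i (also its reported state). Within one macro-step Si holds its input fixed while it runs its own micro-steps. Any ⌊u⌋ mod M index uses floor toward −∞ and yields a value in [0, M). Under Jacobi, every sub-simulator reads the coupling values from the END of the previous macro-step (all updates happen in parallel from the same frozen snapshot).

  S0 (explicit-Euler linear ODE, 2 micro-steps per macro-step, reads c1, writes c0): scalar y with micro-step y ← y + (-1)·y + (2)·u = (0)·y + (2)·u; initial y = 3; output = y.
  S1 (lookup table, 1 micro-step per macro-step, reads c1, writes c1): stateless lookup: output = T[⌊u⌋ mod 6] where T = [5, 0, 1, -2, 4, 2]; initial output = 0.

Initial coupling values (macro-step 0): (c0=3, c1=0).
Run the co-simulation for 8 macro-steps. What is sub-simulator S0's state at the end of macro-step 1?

macro 1: S0 reads c1=0 → after 2×micro: 0; S1 reads c1=0 → after 1×micro: 5 ⇒ (c0=0, c1=5)
macro 2: S0 reads c1=5 → after 2×micro: 10; S1 reads c1=5 → after 1×micro: 2 ⇒ (c0=10, c1=2)
macro 3: S0 reads c1=2 → after 2×micro: 4; S1 reads c1=2 → after 1×micro: 1 ⇒ (c0=4, c1=1)
macro 4: S0 reads c1=1 → after 2×micro: 2; S1 reads c1=1 → after 1×micro: 0 ⇒ (c0=2, c1=0)
macro 5: S0 reads c1=0 → after 2×micro: 0; S1 reads c1=0 → after 1×micro: 5 ⇒ (c0=0, c1=5)
macro 6: S0 reads c1=5 → after 2×micro: 10; S1 reads c1=5 → after 1×micro: 2 ⇒ (c0=10, c1=2)
macro 7: S0 reads c1=2 → after 2×micro: 4; S1 reads c1=2 → after 1×micro: 1 ⇒ (c0=4, c1=1)
macro 8: S0 reads c1=1 → after 2×micro: 2; S1 reads c1=1 → after 1×micro: 0 ⇒ (c0=2, c1=0)

S0 state at macro-step 1 = 0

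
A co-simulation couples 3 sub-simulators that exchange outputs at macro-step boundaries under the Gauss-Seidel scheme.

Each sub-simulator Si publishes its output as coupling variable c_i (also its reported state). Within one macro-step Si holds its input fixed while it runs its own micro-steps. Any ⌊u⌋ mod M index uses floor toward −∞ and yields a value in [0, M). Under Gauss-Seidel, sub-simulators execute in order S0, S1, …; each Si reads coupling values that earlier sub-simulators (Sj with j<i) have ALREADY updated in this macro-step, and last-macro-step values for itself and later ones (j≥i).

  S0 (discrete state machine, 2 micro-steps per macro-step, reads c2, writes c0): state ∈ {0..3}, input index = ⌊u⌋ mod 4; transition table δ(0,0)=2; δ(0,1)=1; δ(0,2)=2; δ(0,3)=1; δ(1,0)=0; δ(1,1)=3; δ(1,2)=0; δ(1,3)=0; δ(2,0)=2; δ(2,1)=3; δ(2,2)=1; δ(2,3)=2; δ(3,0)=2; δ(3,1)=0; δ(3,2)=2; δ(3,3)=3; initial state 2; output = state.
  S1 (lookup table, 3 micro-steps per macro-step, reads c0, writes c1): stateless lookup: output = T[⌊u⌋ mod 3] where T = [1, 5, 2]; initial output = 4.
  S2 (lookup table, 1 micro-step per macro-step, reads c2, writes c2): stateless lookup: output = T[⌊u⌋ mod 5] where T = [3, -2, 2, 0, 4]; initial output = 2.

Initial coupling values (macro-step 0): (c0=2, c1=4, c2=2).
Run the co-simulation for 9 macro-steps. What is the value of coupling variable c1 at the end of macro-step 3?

c1 at macro-step 3 = 2

macro 1: S0 reads c2=2 → after 2×micro: 0; S1 reads c0=0 → after 3×micro: 1; S2 reads c2=2 → after 1×micro: 2 ⇒ (c0=0, c1=1, c2=2)
macro 2: S0 reads c2=2 → after 2×micro: 1; S1 reads c0=1 → after 3×micro: 5; S2 reads c2=2 → after 1×micro: 2 ⇒ (c0=1, c1=5, c2=2)
macro 3: S0 reads c2=2 → after 2×micro: 2; S1 reads c0=2 → after 3×micro: 2; S2 reads c2=2 → after 1×micro: 2 ⇒ (c0=2, c1=2, c2=2)
macro 4: S0 reads c2=2 → after 2×micro: 0; S1 reads c0=0 → after 3×micro: 1; S2 reads c2=2 → after 1×micro: 2 ⇒ (c0=0, c1=1, c2=2)
macro 5: S0 reads c2=2 → after 2×micro: 1; S1 reads c0=1 → after 3×micro: 5; S2 reads c2=2 → after 1×micro: 2 ⇒ (c0=1, c1=5, c2=2)
macro 6: S0 reads c2=2 → after 2×micro: 2; S1 reads c0=2 → after 3×micro: 2; S2 reads c2=2 → after 1×micro: 2 ⇒ (c0=2, c1=2, c2=2)
macro 7: S0 reads c2=2 → after 2×micro: 0; S1 reads c0=0 → after 3×micro: 1; S2 reads c2=2 → after 1×micro: 2 ⇒ (c0=0, c1=1, c2=2)
macro 8: S0 reads c2=2 → after 2×micro: 1; S1 reads c0=1 → after 3×micro: 5; S2 reads c2=2 → after 1×micro: 2 ⇒ (c0=1, c1=5, c2=2)
macro 9: S0 reads c2=2 → after 2×micro: 2; S1 reads c0=2 → after 3×micro: 2; S2 reads c2=2 → after 1×micro: 2 ⇒ (c0=2, c1=2, c2=2)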